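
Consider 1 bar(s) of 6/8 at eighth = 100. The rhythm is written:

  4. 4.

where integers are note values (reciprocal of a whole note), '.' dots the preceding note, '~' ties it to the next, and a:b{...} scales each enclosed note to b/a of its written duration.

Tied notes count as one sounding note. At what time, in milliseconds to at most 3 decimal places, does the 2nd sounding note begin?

1. 0.0ms @ 0 + 1800.0ms (3)
2. 1800.0ms @ 3 + 1800.0ms (3)

note 2 onset = 3b = 1800.0ms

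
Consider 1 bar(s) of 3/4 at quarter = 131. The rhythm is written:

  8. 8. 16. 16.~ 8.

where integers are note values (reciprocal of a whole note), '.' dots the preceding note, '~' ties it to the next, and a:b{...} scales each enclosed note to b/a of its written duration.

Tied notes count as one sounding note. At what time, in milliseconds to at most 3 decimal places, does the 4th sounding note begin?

note 4 onset = 15/8b = 858.779ms

1. 0.0ms @ 0 + 343.511ms (3/4)
2. 343.511ms @ 3/4 + 343.511ms (3/4)
3. 687.023ms @ 3/2 + 171.756ms (3/8)
4. 858.779ms @ 15/8 + 515.267ms (9/8)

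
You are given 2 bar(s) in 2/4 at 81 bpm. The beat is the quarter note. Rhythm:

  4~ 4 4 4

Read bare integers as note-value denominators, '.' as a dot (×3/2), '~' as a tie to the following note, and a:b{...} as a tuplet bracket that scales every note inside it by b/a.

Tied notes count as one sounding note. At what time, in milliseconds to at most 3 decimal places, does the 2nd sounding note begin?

note 2 onset = 2b = 1481.481ms

1. 0.0ms @ 0 + 1481.481ms (2)
2. 1481.481ms @ 2 + 740.741ms (1)
3. 2222.222ms @ 3 + 740.741ms (1)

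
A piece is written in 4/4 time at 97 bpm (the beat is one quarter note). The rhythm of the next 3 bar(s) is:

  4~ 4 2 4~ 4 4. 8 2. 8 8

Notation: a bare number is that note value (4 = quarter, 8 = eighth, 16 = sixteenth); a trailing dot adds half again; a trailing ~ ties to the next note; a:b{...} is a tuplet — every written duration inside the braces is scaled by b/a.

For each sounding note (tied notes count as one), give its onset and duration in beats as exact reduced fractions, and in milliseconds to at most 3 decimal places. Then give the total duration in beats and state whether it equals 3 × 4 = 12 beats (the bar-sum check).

1) 0.0ms=0b +1237.113ms=2b
2) 1237.113ms=2b +1237.113ms=2b
3) 2474.227ms=4b +1237.113ms=2b
4) 3711.34ms=6b +927.835ms=3/2b
5) 4639.175ms=15/2b +309.278ms=1/2b
6) 4948.454ms=8b +1855.67ms=3b
7) 6804.124ms=11b +309.278ms=1/2b
8) 7113.402ms=23/2b +309.278ms=1/2b
Σ=12b of 12 (97bpm 4/4) — PASS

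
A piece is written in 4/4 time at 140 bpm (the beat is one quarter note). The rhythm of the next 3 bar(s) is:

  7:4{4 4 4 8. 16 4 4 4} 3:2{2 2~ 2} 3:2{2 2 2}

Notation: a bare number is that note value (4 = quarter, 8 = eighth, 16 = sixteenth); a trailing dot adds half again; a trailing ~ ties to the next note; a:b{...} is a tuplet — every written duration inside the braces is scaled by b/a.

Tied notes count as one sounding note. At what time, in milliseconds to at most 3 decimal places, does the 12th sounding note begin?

note 12 onset = 28/3b = 4000.0ms

1. 0.0ms @ 0 + 244.898ms (4/7)
2. 244.898ms @ 4/7 + 244.898ms (4/7)
3. 489.796ms @ 8/7 + 244.898ms (4/7)
4. 734.694ms @ 12/7 + 183.673ms (3/7)
5. 918.367ms @ 15/7 + 61.224ms (1/7)
6. 979.592ms @ 16/7 + 244.898ms (4/7)
7. 1224.49ms @ 20/7 + 244.898ms (4/7)
8. 1469.388ms @ 24/7 + 244.898ms (4/7)
9. 1714.286ms @ 4 + 571.429ms (4/3)
10. 2285.714ms @ 16/3 + 1142.857ms (8/3)
11. 3428.571ms @ 8 + 571.429ms (4/3)
12. 4000.0ms @ 28/3 + 571.429ms (4/3)
13. 4571.429ms @ 32/3 + 571.429ms (4/3)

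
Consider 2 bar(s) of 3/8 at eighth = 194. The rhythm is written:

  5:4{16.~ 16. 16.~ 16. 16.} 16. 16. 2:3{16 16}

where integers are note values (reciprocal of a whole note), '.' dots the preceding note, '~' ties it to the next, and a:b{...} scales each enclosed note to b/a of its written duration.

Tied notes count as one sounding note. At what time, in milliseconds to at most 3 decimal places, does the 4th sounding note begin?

note 4 onset = 3b = 927.835ms

1. 0.0ms @ 0 + 371.134ms (6/5)
2. 371.134ms @ 6/5 + 371.134ms (6/5)
3. 742.268ms @ 12/5 + 185.567ms (3/5)
4. 927.835ms @ 3 + 231.959ms (3/4)
5. 1159.794ms @ 15/4 + 231.959ms (3/4)
6. 1391.753ms @ 9/2 + 231.959ms (3/4)
7. 1623.711ms @ 21/4 + 231.959ms (3/4)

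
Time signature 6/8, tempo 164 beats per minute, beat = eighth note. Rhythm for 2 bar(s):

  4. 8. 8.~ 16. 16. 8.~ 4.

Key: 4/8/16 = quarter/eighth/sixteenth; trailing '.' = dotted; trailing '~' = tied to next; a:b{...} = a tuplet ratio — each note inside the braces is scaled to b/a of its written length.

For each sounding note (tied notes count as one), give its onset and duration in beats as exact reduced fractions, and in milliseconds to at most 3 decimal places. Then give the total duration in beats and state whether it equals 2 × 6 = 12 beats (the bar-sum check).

1) 0.0ms=0b +1097.561ms=3b
2) 1097.561ms=3b +548.78ms=3/2b
3) 1646.341ms=9/2b +823.171ms=9/4b
4) 2469.512ms=27/4b +274.39ms=3/4b
5) 2743.902ms=15/2b +1646.341ms=9/2b
Σ=12b of 12 (164bpm 6/8) — PASS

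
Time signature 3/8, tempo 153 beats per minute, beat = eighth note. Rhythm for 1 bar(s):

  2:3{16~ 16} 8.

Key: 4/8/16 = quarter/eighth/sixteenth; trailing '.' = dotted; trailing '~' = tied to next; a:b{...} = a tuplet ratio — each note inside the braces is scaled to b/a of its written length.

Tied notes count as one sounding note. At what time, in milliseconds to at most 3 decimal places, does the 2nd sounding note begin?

1. 0.0ms @ 0 + 588.235ms (3/2)
2. 588.235ms @ 3/2 + 588.235ms (3/2)

note 2 onset = 3/2b = 588.235ms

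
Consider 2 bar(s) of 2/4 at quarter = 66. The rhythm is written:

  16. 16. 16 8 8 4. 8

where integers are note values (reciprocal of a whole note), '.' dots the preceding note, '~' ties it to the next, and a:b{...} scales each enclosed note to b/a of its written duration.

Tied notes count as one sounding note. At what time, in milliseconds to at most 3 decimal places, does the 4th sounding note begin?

note 4 onset = 1b = 909.091ms

1. 0.0ms @ 0 + 340.909ms (3/8)
2. 340.909ms @ 3/8 + 340.909ms (3/8)
3. 681.818ms @ 3/4 + 227.273ms (1/4)
4. 909.091ms @ 1 + 454.545ms (1/2)
5. 1363.636ms @ 3/2 + 454.545ms (1/2)
6. 1818.182ms @ 2 + 1363.636ms (3/2)
7. 3181.818ms @ 7/2 + 454.545ms (1/2)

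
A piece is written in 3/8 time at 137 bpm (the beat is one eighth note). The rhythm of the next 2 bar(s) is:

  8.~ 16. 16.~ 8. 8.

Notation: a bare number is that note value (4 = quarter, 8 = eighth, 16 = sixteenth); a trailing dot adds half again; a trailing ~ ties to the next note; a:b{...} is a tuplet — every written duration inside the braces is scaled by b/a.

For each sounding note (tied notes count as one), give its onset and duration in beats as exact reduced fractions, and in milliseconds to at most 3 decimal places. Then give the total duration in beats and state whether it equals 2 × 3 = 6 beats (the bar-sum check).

1) 0.0ms=0b +985.401ms=9/4b
2) 985.401ms=9/4b +985.401ms=9/4b
3) 1970.803ms=9/2b +656.934ms=3/2b
Σ=6b of 6 (137bpm 3/8) — PASS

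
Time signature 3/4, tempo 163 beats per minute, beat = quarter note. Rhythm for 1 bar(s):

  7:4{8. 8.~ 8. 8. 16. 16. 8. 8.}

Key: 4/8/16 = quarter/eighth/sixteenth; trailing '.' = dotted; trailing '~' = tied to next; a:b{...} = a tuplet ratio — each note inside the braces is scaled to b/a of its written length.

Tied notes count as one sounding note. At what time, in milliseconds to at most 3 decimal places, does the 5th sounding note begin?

1. 0.0ms @ 0 + 157.756ms (3/7)
2. 157.756ms @ 3/7 + 315.513ms (6/7)
3. 473.269ms @ 9/7 + 157.756ms (3/7)
4. 631.025ms @ 12/7 + 78.878ms (3/14)
5. 709.904ms @ 27/14 + 78.878ms (3/14)
6. 788.782ms @ 15/7 + 157.756ms (3/7)
7. 946.538ms @ 18/7 + 157.756ms (3/7)

note 5 onset = 27/14b = 709.904ms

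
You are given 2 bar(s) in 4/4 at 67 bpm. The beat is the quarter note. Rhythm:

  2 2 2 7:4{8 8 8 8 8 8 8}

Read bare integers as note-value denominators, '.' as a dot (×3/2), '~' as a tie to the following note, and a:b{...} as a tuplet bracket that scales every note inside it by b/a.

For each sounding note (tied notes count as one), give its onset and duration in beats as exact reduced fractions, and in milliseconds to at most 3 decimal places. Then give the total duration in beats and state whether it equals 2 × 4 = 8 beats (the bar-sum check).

1) 0.0ms=0b +1791.045ms=2b
2) 1791.045ms=2b +1791.045ms=2b
3) 3582.09ms=4b +1791.045ms=2b
4) 5373.134ms=6b +255.864ms=2/7b
5) 5628.998ms=44/7b +255.864ms=2/7b
6) 5884.861ms=46/7b +255.864ms=2/7b
7) 6140.725ms=48/7b +255.864ms=2/7b
8) 6396.588ms=50/7b +255.864ms=2/7b
9) 6652.452ms=52/7b +255.864ms=2/7b
10) 6908.316ms=54/7b +255.864ms=2/7b
Σ=8b of 8 (67bpm 4/4) — PASS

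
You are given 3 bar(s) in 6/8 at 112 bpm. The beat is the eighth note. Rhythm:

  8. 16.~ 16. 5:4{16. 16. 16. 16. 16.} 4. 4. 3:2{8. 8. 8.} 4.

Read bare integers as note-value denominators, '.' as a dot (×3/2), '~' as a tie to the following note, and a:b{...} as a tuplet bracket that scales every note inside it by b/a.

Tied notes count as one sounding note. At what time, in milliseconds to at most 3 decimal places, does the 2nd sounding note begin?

1. 0.0ms @ 0 + 803.571ms (3/2)
2. 803.571ms @ 3/2 + 803.571ms (3/2)
3. 1607.143ms @ 3 + 321.429ms (3/5)
4. 1928.571ms @ 18/5 + 321.429ms (3/5)
5. 2250.0ms @ 21/5 + 321.429ms (3/5)
6. 2571.429ms @ 24/5 + 321.429ms (3/5)
7. 2892.857ms @ 27/5 + 321.429ms (3/5)
8. 3214.286ms @ 6 + 1607.143ms (3)
9. 4821.429ms @ 9 + 1607.143ms (3)
10. 6428.571ms @ 12 + 535.714ms (1)
11. 6964.286ms @ 13 + 535.714ms (1)
12. 7500.0ms @ 14 + 535.714ms (1)
13. 8035.714ms @ 15 + 1607.143ms (3)

note 2 onset = 3/2b = 803.571ms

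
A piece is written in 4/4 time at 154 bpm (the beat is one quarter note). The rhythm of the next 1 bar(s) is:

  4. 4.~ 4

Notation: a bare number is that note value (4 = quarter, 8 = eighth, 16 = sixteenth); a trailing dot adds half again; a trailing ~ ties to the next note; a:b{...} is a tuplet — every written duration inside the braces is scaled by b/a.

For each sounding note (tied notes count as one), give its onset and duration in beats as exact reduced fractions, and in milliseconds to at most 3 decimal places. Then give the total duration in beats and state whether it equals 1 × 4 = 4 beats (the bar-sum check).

1) 0.0ms=0b +584.416ms=3/2b
2) 584.416ms=3/2b +974.026ms=5/2b
Σ=4b of 4 (154bpm 4/4) — PASS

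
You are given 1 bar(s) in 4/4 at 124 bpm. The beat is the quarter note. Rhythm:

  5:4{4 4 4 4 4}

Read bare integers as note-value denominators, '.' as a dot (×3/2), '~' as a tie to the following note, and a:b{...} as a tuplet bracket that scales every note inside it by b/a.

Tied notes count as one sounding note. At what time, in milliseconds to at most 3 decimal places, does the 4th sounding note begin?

1. 0.0ms @ 0 + 387.097ms (4/5)
2. 387.097ms @ 4/5 + 387.097ms (4/5)
3. 774.194ms @ 8/5 + 387.097ms (4/5)
4. 1161.29ms @ 12/5 + 387.097ms (4/5)
5. 1548.387ms @ 16/5 + 387.097ms (4/5)

note 4 onset = 12/5b = 1161.29ms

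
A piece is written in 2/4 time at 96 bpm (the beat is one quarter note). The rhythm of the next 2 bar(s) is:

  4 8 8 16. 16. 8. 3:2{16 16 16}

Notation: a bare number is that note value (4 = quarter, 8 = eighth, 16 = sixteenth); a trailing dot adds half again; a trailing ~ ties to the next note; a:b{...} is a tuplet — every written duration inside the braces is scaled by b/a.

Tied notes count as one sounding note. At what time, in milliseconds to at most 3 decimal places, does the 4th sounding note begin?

note 4 onset = 2b = 1250.0ms

1. 0.0ms @ 0 + 625.0ms (1)
2. 625.0ms @ 1 + 312.5ms (1/2)
3. 937.5ms @ 3/2 + 312.5ms (1/2)
4. 1250.0ms @ 2 + 234.375ms (3/8)
5. 1484.375ms @ 19/8 + 234.375ms (3/8)
6. 1718.75ms @ 11/4 + 468.75ms (3/4)
7. 2187.5ms @ 7/2 + 104.167ms (1/6)
8. 2291.667ms @ 11/3 + 104.167ms (1/6)
9. 2395.833ms @ 23/6 + 104.167ms (1/6)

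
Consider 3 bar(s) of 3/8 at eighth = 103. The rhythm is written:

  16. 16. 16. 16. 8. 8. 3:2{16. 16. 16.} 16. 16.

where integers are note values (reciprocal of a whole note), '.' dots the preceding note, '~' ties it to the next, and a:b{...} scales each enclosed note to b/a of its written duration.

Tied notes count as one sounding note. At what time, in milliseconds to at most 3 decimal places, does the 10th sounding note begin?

note 10 onset = 15/2b = 4368.932ms

1. 0.0ms @ 0 + 436.893ms (3/4)
2. 436.893ms @ 3/4 + 436.893ms (3/4)
3. 873.786ms @ 3/2 + 436.893ms (3/4)
4. 1310.68ms @ 9/4 + 436.893ms (3/4)
5. 1747.573ms @ 3 + 873.786ms (3/2)
6. 2621.359ms @ 9/2 + 873.786ms (3/2)
7. 3495.146ms @ 6 + 291.262ms (1/2)
8. 3786.408ms @ 13/2 + 291.262ms (1/2)
9. 4077.67ms @ 7 + 291.262ms (1/2)
10. 4368.932ms @ 15/2 + 436.893ms (3/4)
11. 4805.825ms @ 33/4 + 436.893ms (3/4)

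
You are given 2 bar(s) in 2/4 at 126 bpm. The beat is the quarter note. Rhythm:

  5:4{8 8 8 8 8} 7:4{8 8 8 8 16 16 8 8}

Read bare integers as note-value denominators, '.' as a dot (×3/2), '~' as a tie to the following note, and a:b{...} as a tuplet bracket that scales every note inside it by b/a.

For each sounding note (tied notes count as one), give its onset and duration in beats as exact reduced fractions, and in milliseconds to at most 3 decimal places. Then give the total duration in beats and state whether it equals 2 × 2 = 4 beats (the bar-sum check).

1) 0.0ms=0b +190.476ms=2/5b
2) 190.476ms=2/5b +190.476ms=2/5b
3) 380.952ms=4/5b +190.476ms=2/5b
4) 571.429ms=6/5b +190.476ms=2/5b
5) 761.905ms=8/5b +190.476ms=2/5b
6) 952.381ms=2b +136.054ms=2/7b
7) 1088.435ms=16/7b +136.054ms=2/7b
8) 1224.49ms=18/7b +136.054ms=2/7b
9) 1360.544ms=20/7b +136.054ms=2/7b
10) 1496.599ms=22/7b +68.027ms=1/7b
11) 1564.626ms=23/7b +68.027ms=1/7b
12) 1632.653ms=24/7b +136.054ms=2/7b
13) 1768.707ms=26/7b +136.054ms=2/7b
Σ=4b of 4 (126bpm 2/4) — PASS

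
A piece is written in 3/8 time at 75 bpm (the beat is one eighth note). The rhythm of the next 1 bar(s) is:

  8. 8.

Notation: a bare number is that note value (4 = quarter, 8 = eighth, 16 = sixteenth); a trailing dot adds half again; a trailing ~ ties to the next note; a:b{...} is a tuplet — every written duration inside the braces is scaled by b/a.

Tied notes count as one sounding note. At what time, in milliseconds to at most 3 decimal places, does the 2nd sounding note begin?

1. 0.0ms @ 0 + 1200.0ms (3/2)
2. 1200.0ms @ 3/2 + 1200.0ms (3/2)

note 2 onset = 3/2b = 1200.0ms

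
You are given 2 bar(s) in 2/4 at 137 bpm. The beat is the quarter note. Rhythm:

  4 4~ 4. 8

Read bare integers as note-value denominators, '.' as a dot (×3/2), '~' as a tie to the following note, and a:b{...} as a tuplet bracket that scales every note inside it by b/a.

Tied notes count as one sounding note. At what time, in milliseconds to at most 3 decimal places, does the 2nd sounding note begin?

1. 0.0ms @ 0 + 437.956ms (1)
2. 437.956ms @ 1 + 1094.891ms (5/2)
3. 1532.847ms @ 7/2 + 218.978ms (1/2)

note 2 onset = 1b = 437.956ms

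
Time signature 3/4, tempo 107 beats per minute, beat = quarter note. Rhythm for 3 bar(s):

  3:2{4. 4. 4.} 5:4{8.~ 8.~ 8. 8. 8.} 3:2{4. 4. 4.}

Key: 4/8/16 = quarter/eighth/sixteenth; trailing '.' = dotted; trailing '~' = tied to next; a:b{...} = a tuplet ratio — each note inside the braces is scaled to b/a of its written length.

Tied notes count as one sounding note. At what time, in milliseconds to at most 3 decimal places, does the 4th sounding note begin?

note 4 onset = 3b = 1682.243ms

1. 0.0ms @ 0 + 560.748ms (1)
2. 560.748ms @ 1 + 560.748ms (1)
3. 1121.495ms @ 2 + 560.748ms (1)
4. 1682.243ms @ 3 + 1009.346ms (9/5)
5. 2691.589ms @ 24/5 + 336.449ms (3/5)
6. 3028.037ms @ 27/5 + 336.449ms (3/5)
7. 3364.486ms @ 6 + 560.748ms (1)
8. 3925.234ms @ 7 + 560.748ms (1)
9. 4485.981ms @ 8 + 560.748ms (1)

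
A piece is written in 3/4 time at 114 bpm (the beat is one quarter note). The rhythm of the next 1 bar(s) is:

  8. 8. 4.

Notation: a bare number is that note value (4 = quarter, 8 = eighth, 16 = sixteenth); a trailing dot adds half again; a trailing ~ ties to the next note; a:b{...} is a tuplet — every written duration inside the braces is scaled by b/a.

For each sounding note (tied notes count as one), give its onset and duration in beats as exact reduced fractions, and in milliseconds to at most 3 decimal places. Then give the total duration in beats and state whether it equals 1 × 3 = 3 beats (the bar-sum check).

1) 0.0ms=0b +394.737ms=3/4b
2) 394.737ms=3/4b +394.737ms=3/4b
3) 789.474ms=3/2b +789.474ms=3/2b
Σ=3b of 3 (114bpm 3/4) — PASS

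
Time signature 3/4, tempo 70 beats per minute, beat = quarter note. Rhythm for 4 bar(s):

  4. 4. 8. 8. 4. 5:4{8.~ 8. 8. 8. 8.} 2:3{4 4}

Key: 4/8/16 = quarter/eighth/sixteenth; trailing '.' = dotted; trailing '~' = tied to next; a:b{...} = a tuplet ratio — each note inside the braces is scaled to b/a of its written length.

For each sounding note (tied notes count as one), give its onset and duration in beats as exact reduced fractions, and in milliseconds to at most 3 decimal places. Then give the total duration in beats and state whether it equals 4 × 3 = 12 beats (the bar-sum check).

1) 0.0ms=0b +1285.714ms=3/2b
2) 1285.714ms=3/2b +1285.714ms=3/2b
3) 2571.429ms=3b +642.857ms=3/4b
4) 3214.286ms=15/4b +642.857ms=3/4b
5) 3857.143ms=9/2b +1285.714ms=3/2b
6) 5142.857ms=6b +1028.571ms=6/5b
7) 6171.429ms=36/5b +514.286ms=3/5b
8) 6685.714ms=39/5b +514.286ms=3/5b
9) 7200.0ms=42/5b +514.286ms=3/5b
10) 7714.286ms=9b +1285.714ms=3/2b
11) 9000.0ms=21/2b +1285.714ms=3/2b
Σ=12b of 12 (70bpm 3/4) — PASS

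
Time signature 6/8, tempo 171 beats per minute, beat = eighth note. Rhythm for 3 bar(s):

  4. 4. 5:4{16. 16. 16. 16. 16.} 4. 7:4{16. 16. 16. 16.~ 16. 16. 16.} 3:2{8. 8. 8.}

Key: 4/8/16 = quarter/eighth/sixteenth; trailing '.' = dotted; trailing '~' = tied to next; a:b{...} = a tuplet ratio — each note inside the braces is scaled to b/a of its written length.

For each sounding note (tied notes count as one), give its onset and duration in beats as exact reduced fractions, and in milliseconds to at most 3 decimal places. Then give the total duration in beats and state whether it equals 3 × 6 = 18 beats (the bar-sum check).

1) 0.0ms=0b +1052.632ms=3b
2) 1052.632ms=3b +1052.632ms=3b
3) 2105.263ms=6b +210.526ms=3/5b
4) 2315.789ms=33/5b +210.526ms=3/5b
5) 2526.316ms=36/5b +210.526ms=3/5b
6) 2736.842ms=39/5b +210.526ms=3/5b
7) 2947.368ms=42/5b +210.526ms=3/5b
8) 3157.895ms=9b +1052.632ms=3b
9) 4210.526ms=12b +150.376ms=3/7b
10) 4360.902ms=87/7b +150.376ms=3/7b
11) 4511.278ms=90/7b +150.376ms=3/7b
12) 4661.654ms=93/7b +300.752ms=6/7b
13) 4962.406ms=99/7b +150.376ms=3/7b
14) 5112.782ms=102/7b +150.376ms=3/7b
15) 5263.158ms=15b +350.877ms=1b
16) 5614.035ms=16b +350.877ms=1b
17) 5964.912ms=17b +350.877ms=1b
Σ=18b of 18 (171bpm 6/8) — PASS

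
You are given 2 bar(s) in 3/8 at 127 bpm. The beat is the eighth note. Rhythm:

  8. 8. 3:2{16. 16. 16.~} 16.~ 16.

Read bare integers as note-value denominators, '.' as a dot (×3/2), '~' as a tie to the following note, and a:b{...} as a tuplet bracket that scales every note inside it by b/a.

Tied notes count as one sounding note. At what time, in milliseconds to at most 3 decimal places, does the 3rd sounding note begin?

note 3 onset = 3b = 1417.323ms

1. 0.0ms @ 0 + 708.661ms (3/2)
2. 708.661ms @ 3/2 + 708.661ms (3/2)
3. 1417.323ms @ 3 + 236.22ms (1/2)
4. 1653.543ms @ 7/2 + 236.22ms (1/2)
5. 1889.764ms @ 4 + 944.882ms (2)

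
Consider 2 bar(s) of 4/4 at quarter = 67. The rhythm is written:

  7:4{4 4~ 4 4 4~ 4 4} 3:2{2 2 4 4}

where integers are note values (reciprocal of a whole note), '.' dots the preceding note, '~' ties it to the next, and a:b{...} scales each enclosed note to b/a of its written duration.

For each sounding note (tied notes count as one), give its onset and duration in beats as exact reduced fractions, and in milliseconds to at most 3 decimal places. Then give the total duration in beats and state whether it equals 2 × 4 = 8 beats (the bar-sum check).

1) 0.0ms=0b +511.727ms=4/7b
2) 511.727ms=4/7b +1023.454ms=8/7b
3) 1535.181ms=12/7b +511.727ms=4/7b
4) 2046.908ms=16/7b +1023.454ms=8/7b
5) 3070.362ms=24/7b +511.727ms=4/7b
6) 3582.09ms=4b +1194.03ms=4/3b
7) 4776.119ms=16/3b +1194.03ms=4/3b
8) 5970.149ms=20/3b +597.015ms=2/3b
9) 6567.164ms=22/3b +597.015ms=2/3b
Σ=8b of 8 (67bpm 4/4) — PASS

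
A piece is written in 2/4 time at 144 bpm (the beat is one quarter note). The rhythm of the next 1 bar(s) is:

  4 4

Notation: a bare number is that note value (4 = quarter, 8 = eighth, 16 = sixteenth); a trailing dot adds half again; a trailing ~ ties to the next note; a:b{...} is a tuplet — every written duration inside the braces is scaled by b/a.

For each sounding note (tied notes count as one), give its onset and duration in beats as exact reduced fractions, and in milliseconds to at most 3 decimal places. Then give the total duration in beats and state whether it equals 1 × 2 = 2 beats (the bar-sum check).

1) 0.0ms=0b +416.667ms=1b
2) 416.667ms=1b +416.667ms=1b
Σ=2b of 2 (144bpm 2/4) — PASS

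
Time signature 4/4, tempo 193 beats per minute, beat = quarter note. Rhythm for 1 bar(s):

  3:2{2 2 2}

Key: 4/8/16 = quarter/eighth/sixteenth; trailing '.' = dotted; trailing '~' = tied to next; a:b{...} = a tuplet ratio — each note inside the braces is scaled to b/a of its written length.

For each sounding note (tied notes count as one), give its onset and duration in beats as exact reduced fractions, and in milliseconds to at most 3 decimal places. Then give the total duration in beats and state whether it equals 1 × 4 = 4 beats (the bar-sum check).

1) 0.0ms=0b +414.508ms=4/3b
2) 414.508ms=4/3b +414.508ms=4/3b
3) 829.016ms=8/3b +414.508ms=4/3b
Σ=4b of 4 (193bpm 4/4) — PASS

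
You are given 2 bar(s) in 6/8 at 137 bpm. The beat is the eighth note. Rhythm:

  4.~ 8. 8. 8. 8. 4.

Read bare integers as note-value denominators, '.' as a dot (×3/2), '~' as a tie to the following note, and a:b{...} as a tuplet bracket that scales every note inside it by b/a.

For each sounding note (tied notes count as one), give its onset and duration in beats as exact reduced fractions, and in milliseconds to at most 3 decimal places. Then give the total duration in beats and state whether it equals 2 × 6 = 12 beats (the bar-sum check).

1) 0.0ms=0b +1970.803ms=9/2b
2) 1970.803ms=9/2b +656.934ms=3/2b
3) 2627.737ms=6b +656.934ms=3/2b
4) 3284.672ms=15/2b +656.934ms=3/2b
5) 3941.606ms=9b +1313.869ms=3b
Σ=12b of 12 (137bpm 6/8) — PASS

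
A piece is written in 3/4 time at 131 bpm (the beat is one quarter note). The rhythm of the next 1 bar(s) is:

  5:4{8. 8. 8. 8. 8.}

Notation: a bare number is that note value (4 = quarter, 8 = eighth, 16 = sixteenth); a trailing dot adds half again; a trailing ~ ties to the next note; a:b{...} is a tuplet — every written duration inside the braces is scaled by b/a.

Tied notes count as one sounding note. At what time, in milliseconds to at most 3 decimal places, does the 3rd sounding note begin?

note 3 onset = 6/5b = 549.618ms

1. 0.0ms @ 0 + 274.809ms (3/5)
2. 274.809ms @ 3/5 + 274.809ms (3/5)
3. 549.618ms @ 6/5 + 274.809ms (3/5)
4. 824.427ms @ 9/5 + 274.809ms (3/5)
5. 1099.237ms @ 12/5 + 274.809ms (3/5)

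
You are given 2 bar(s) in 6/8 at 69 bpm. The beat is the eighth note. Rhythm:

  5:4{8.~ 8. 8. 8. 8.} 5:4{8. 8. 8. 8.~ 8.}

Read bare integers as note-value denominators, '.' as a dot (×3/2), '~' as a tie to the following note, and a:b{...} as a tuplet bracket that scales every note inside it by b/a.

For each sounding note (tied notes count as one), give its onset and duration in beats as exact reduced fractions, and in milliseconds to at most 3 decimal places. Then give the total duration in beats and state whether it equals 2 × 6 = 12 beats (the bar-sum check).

1) 0.0ms=0b +2086.957ms=12/5b
2) 2086.957ms=12/5b +1043.478ms=6/5b
3) 3130.435ms=18/5b +1043.478ms=6/5b
4) 4173.913ms=24/5b +1043.478ms=6/5b
5) 5217.391ms=6b +1043.478ms=6/5b
6) 6260.87ms=36/5b +1043.478ms=6/5b
7) 7304.348ms=42/5b +1043.478ms=6/5b
8) 8347.826ms=48/5b +2086.957ms=12/5b
Σ=12b of 12 (69bpm 6/8) — PASS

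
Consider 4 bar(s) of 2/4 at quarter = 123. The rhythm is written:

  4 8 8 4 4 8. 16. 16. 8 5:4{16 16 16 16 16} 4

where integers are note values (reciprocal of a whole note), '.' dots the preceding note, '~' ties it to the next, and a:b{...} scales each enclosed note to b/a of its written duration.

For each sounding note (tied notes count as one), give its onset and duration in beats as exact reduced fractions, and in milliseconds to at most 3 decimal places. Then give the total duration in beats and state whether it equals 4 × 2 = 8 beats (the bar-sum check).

1) 0.0ms=0b +487.805ms=1b
2) 487.805ms=1b +243.902ms=1/2b
3) 731.707ms=3/2b +243.902ms=1/2b
4) 975.61ms=2b +487.805ms=1b
5) 1463.415ms=3b +487.805ms=1b
6) 1951.22ms=4b +365.854ms=3/4b
7) 2317.073ms=19/4b +182.927ms=3/8b
8) 2500.0ms=41/8b +182.927ms=3/8b
9) 2682.927ms=11/2b +243.902ms=1/2b
10) 2926.829ms=6b +97.561ms=1/5b
11) 3024.39ms=31/5b +97.561ms=1/5b
12) 3121.951ms=32/5b +97.561ms=1/5b
13) 3219.512ms=33/5b +97.561ms=1/5b
14) 3317.073ms=34/5b +97.561ms=1/5b
15) 3414.634ms=7b +487.805ms=1b
Σ=8b of 8 (123bpm 2/4) — PASS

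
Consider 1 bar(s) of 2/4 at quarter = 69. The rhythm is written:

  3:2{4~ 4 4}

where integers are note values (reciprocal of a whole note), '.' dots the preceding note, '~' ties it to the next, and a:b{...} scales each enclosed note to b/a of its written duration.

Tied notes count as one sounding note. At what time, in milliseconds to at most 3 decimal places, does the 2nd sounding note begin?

note 2 onset = 4/3b = 1159.42ms

1. 0.0ms @ 0 + 1159.42ms (4/3)
2. 1159.42ms @ 4/3 + 579.71ms (2/3)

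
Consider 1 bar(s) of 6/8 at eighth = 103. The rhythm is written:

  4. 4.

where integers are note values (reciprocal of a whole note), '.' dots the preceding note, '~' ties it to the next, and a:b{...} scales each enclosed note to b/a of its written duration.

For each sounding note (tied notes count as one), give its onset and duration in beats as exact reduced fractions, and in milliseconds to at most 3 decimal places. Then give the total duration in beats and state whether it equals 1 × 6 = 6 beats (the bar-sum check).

1) 0.0ms=0b +1747.573ms=3b
2) 1747.573ms=3b +1747.573ms=3b
Σ=6b of 6 (103bpm 6/8) — PASS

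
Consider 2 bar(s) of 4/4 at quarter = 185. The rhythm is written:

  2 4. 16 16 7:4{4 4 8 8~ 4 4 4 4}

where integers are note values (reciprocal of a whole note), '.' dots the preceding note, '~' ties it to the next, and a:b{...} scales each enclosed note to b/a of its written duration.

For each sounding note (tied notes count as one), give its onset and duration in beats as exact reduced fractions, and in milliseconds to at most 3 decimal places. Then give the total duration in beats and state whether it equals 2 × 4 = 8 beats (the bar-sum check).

1) 0.0ms=0b +648.649ms=2b
2) 648.649ms=2b +486.486ms=3/2b
3) 1135.135ms=7/2b +81.081ms=1/4b
4) 1216.216ms=15/4b +81.081ms=1/4b
5) 1297.297ms=4b +185.328ms=4/7b
6) 1482.625ms=32/7b +185.328ms=4/7b
7) 1667.954ms=36/7b +92.664ms=2/7b
8) 1760.618ms=38/7b +277.992ms=6/7b
9) 2038.61ms=44/7b +185.328ms=4/7b
10) 2223.938ms=48/7b +185.328ms=4/7b
11) 2409.266ms=52/7b +185.328ms=4/7b
Σ=8b of 8 (185bpm 4/4) — PASS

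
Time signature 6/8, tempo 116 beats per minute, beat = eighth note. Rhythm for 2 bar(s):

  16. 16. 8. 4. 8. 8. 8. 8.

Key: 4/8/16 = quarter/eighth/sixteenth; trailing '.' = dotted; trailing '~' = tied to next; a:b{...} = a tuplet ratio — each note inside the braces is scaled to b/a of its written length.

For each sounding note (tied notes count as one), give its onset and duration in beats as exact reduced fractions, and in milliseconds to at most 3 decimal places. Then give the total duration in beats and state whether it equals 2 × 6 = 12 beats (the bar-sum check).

1) 0.0ms=0b +387.931ms=3/4b
2) 387.931ms=3/4b +387.931ms=3/4b
3) 775.862ms=3/2b +775.862ms=3/2b
4) 1551.724ms=3b +1551.724ms=3b
5) 3103.448ms=6b +775.862ms=3/2b
6) 3879.31ms=15/2b +775.862ms=3/2b
7) 4655.172ms=9b +775.862ms=3/2b
8) 5431.034ms=21/2b +775.862ms=3/2b
Σ=12b of 12 (116bpm 6/8) — PASS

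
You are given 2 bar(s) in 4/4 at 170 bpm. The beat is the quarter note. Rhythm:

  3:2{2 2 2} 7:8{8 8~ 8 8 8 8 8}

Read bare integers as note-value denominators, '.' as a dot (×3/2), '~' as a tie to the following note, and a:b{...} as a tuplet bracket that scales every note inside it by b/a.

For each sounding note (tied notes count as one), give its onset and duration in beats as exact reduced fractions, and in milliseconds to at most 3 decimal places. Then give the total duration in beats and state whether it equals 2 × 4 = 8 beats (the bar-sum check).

1) 0.0ms=0b +470.588ms=4/3b
2) 470.588ms=4/3b +470.588ms=4/3b
3) 941.176ms=8/3b +470.588ms=4/3b
4) 1411.765ms=4b +201.681ms=4/7b
5) 1613.445ms=32/7b +403.361ms=8/7b
6) 2016.807ms=40/7b +201.681ms=4/7b
7) 2218.487ms=44/7b +201.681ms=4/7b
8) 2420.168ms=48/7b +201.681ms=4/7b
9) 2621.849ms=52/7b +201.681ms=4/7b
Σ=8b of 8 (170bpm 4/4) — PASS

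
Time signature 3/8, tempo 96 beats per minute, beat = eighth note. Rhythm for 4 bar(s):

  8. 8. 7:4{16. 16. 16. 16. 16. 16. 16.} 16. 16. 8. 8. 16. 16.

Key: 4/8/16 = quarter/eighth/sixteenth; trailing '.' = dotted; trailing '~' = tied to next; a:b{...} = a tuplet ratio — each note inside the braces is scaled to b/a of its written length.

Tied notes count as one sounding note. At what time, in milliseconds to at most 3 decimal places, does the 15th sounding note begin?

1. 0.0ms @ 0 + 937.5ms (3/2)
2. 937.5ms @ 3/2 + 937.5ms (3/2)
3. 1875.0ms @ 3 + 267.857ms (3/7)
4. 2142.857ms @ 24/7 + 267.857ms (3/7)
5. 2410.714ms @ 27/7 + 267.857ms (3/7)
6. 2678.571ms @ 30/7 + 267.857ms (3/7)
7. 2946.429ms @ 33/7 + 267.857ms (3/7)
8. 3214.286ms @ 36/7 + 267.857ms (3/7)
9. 3482.143ms @ 39/7 + 267.857ms (3/7)
10. 3750.0ms @ 6 + 468.75ms (3/4)
11. 4218.75ms @ 27/4 + 468.75ms (3/4)
12. 4687.5ms @ 15/2 + 937.5ms (3/2)
13. 5625.0ms @ 9 + 937.5ms (3/2)
14. 6562.5ms @ 21/2 + 468.75ms (3/4)
15. 7031.25ms @ 45/4 + 468.75ms (3/4)

note 15 onset = 45/4b = 7031.25ms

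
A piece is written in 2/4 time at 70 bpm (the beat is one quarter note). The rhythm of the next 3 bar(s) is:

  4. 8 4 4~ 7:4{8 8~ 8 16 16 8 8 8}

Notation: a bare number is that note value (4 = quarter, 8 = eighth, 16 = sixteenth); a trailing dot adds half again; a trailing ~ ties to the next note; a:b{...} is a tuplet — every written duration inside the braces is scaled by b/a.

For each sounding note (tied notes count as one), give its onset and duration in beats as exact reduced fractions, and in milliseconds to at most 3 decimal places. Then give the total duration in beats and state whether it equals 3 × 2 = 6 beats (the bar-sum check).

1) 0.0ms=0b +1285.714ms=3/2b
2) 1285.714ms=3/2b +428.571ms=1/2b
3) 1714.286ms=2b +857.143ms=1b
4) 2571.429ms=3b +1102.041ms=9/7b
5) 3673.469ms=30/7b +489.796ms=4/7b
6) 4163.265ms=34/7b +122.449ms=1/7b
7) 4285.714ms=5b +122.449ms=1/7b
8) 4408.163ms=36/7b +244.898ms=2/7b
9) 4653.061ms=38/7b +244.898ms=2/7b
10) 4897.959ms=40/7b +244.898ms=2/7b
Σ=6b of 6 (70bpm 2/4) — PASS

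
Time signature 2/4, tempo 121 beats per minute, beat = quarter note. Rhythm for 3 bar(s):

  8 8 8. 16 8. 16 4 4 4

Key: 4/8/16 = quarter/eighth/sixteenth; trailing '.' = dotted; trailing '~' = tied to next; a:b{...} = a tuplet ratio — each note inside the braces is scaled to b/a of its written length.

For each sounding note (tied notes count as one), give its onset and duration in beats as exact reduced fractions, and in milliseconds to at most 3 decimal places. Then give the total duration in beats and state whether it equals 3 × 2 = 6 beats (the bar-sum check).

1) 0.0ms=0b +247.934ms=1/2b
2) 247.934ms=1/2b +247.934ms=1/2b
3) 495.868ms=1b +371.901ms=3/4b
4) 867.769ms=7/4b +123.967ms=1/4b
5) 991.736ms=2b +371.901ms=3/4b
6) 1363.636ms=11/4b +123.967ms=1/4b
7) 1487.603ms=3b +495.868ms=1b
8) 1983.471ms=4b +495.868ms=1b
9) 2479.339ms=5b +495.868ms=1b
Σ=6b of 6 (121bpm 2/4) — PASS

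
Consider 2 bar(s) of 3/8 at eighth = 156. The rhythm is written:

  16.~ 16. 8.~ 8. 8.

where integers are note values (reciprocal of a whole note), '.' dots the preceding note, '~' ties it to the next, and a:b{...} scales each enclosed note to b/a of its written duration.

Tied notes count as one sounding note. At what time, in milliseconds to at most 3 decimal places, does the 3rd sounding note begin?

1. 0.0ms @ 0 + 576.923ms (3/2)
2. 576.923ms @ 3/2 + 1153.846ms (3)
3. 1730.769ms @ 9/2 + 576.923ms (3/2)

note 3 onset = 9/2b = 1730.769ms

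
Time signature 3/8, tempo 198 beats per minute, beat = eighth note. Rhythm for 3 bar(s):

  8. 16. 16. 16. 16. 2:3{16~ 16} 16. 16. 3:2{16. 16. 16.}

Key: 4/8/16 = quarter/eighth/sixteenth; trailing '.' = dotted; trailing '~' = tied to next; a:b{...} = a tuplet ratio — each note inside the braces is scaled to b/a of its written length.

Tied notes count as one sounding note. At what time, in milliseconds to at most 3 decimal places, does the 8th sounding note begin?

1. 0.0ms @ 0 + 454.545ms (3/2)
2. 454.545ms @ 3/2 + 227.273ms (3/4)
3. 681.818ms @ 9/4 + 227.273ms (3/4)
4. 909.091ms @ 3 + 227.273ms (3/4)
5. 1136.364ms @ 15/4 + 227.273ms (3/4)
6. 1363.636ms @ 9/2 + 454.545ms (3/2)
7. 1818.182ms @ 6 + 227.273ms (3/4)
8. 2045.455ms @ 27/4 + 227.273ms (3/4)
9. 2272.727ms @ 15/2 + 151.515ms (1/2)
10. 2424.242ms @ 8 + 151.515ms (1/2)
11. 2575.758ms @ 17/2 + 151.515ms (1/2)

note 8 onset = 27/4b = 2045.455ms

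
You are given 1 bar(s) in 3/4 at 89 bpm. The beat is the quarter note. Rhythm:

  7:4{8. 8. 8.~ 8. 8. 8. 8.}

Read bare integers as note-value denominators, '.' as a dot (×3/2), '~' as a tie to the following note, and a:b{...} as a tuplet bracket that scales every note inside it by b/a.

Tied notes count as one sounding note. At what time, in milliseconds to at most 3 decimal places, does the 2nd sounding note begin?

note 2 onset = 3/7b = 288.925ms

1. 0.0ms @ 0 + 288.925ms (3/7)
2. 288.925ms @ 3/7 + 288.925ms (3/7)
3. 577.849ms @ 6/7 + 577.849ms (6/7)
4. 1155.698ms @ 12/7 + 288.925ms (3/7)
5. 1444.623ms @ 15/7 + 288.925ms (3/7)
6. 1733.547ms @ 18/7 + 288.925ms (3/7)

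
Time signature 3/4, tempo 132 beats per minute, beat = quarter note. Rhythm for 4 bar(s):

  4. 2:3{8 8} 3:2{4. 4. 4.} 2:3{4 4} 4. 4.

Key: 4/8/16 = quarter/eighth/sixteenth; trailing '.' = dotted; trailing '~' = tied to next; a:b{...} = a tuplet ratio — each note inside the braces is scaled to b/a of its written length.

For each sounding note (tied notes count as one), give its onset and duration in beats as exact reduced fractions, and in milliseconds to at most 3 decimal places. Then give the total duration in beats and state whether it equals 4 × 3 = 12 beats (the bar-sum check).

1) 0.0ms=0b +681.818ms=3/2b
2) 681.818ms=3/2b +340.909ms=3/4b
3) 1022.727ms=9/4b +340.909ms=3/4b
4) 1363.636ms=3b +454.545ms=1b
5) 1818.182ms=4b +454.545ms=1b
6) 2272.727ms=5b +454.545ms=1b
7) 2727.273ms=6b +681.818ms=3/2b
8) 3409.091ms=15/2b +681.818ms=3/2b
9) 4090.909ms=9b +681.818ms=3/2b
10) 4772.727ms=21/2b +681.818ms=3/2b
Σ=12b of 12 (132bpm 3/4) — PASS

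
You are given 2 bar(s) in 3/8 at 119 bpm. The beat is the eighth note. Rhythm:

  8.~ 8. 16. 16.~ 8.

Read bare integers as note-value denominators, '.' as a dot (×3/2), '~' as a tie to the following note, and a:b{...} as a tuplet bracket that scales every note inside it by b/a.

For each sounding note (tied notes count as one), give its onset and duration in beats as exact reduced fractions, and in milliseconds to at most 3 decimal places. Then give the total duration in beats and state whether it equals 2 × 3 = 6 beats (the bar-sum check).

1) 0.0ms=0b +1512.605ms=3b
2) 1512.605ms=3b +378.151ms=3/4b
3) 1890.756ms=15/4b +1134.454ms=9/4b
Σ=6b of 6 (119bpm 3/8) — PASS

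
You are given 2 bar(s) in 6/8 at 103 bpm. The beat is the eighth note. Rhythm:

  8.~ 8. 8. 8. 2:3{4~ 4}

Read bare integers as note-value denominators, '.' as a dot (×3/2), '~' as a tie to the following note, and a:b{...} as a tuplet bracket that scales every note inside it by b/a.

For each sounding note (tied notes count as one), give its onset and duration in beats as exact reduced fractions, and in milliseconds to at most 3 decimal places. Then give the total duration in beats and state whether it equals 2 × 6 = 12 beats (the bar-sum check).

1) 0.0ms=0b +1747.573ms=3b
2) 1747.573ms=3b +873.786ms=3/2b
3) 2621.359ms=9/2b +873.786ms=3/2b
4) 3495.146ms=6b +3495.146ms=6b
Σ=12b of 12 (103bpm 6/8) — PASS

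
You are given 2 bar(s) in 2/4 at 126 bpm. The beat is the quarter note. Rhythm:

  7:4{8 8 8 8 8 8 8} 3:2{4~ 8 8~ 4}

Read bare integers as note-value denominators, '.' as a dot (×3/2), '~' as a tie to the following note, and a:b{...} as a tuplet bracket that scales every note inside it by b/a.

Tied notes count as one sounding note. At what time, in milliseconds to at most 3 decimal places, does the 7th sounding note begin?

1. 0.0ms @ 0 + 136.054ms (2/7)
2. 136.054ms @ 2/7 + 136.054ms (2/7)
3. 272.109ms @ 4/7 + 136.054ms (2/7)
4. 408.163ms @ 6/7 + 136.054ms (2/7)
5. 544.218ms @ 8/7 + 136.054ms (2/7)
6. 680.272ms @ 10/7 + 136.054ms (2/7)
7. 816.327ms @ 12/7 + 136.054ms (2/7)
8. 952.381ms @ 2 + 476.19ms (1)
9. 1428.571ms @ 3 + 476.19ms (1)

note 7 onset = 12/7b = 816.327ms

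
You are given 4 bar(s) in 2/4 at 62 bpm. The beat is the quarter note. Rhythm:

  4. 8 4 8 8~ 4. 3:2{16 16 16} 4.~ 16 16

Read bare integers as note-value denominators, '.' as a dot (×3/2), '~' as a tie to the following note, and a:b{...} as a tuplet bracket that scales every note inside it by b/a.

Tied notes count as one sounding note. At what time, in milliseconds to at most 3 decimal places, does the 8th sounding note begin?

note 8 onset = 35/6b = 5645.161ms

1. 0.0ms @ 0 + 1451.613ms (3/2)
2. 1451.613ms @ 3/2 + 483.871ms (1/2)
3. 1935.484ms @ 2 + 967.742ms (1)
4. 2903.226ms @ 3 + 483.871ms (1/2)
5. 3387.097ms @ 7/2 + 1935.484ms (2)
6. 5322.581ms @ 11/2 + 161.29ms (1/6)
7. 5483.871ms @ 17/3 + 161.29ms (1/6)
8. 5645.161ms @ 35/6 + 161.29ms (1/6)
9. 5806.452ms @ 6 + 1693.548ms (7/4)
10. 7500.0ms @ 31/4 + 241.935ms (1/4)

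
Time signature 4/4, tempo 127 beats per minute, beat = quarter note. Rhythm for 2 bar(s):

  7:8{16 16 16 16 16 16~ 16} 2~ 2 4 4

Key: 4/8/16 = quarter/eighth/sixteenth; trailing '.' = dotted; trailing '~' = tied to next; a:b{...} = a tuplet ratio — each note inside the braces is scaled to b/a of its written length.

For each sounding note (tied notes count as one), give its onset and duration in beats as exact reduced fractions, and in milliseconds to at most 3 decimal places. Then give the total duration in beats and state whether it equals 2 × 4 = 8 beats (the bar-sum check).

1) 0.0ms=0b +134.983ms=2/7b
2) 134.983ms=2/7b +134.983ms=2/7b
3) 269.966ms=4/7b +134.983ms=2/7b
4) 404.949ms=6/7b +134.983ms=2/7b
5) 539.933ms=8/7b +134.983ms=2/7b
6) 674.916ms=10/7b +269.966ms=4/7b
7) 944.882ms=2b +1889.764ms=4b
8) 2834.646ms=6b +472.441ms=1b
9) 3307.087ms=7b +472.441ms=1b
Σ=8b of 8 (127bpm 4/4) — PASS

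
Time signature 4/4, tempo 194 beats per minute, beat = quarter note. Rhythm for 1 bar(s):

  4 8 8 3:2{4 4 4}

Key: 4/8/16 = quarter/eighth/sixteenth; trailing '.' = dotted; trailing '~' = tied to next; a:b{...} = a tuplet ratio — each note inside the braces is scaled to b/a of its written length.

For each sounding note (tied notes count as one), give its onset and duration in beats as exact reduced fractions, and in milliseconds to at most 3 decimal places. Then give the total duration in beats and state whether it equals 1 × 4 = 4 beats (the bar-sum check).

1) 0.0ms=0b +309.278ms=1b
2) 309.278ms=1b +154.639ms=1/2b
3) 463.918ms=3/2b +154.639ms=1/2b
4) 618.557ms=2b +206.186ms=2/3b
5) 824.742ms=8/3b +206.186ms=2/3b
6) 1030.928ms=10/3b +206.186ms=2/3b
Σ=4b of 4 (194bpm 4/4) — PASS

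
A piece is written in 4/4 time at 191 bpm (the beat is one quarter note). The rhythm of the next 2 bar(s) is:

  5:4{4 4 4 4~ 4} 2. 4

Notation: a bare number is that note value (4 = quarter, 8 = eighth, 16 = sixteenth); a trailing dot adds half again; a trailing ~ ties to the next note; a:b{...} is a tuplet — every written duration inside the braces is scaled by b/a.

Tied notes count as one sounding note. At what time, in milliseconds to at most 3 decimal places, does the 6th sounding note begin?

note 6 onset = 7b = 2198.953ms

1. 0.0ms @ 0 + 251.309ms (4/5)
2. 251.309ms @ 4/5 + 251.309ms (4/5)
3. 502.618ms @ 8/5 + 251.309ms (4/5)
4. 753.927ms @ 12/5 + 502.618ms (8/5)
5. 1256.545ms @ 4 + 942.408ms (3)
6. 2198.953ms @ 7 + 314.136ms (1)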